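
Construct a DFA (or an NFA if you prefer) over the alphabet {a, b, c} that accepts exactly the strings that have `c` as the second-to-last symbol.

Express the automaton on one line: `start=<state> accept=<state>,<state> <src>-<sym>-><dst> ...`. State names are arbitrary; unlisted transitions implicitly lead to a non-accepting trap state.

start=S0 accept=S10,S11,S12 S0-a->S1 S0-b->S2 S0-c->S3 S1-a->S4 S1-b->S5 S1-c->S6 S2-a->S7 S2-b->S8 S2-c->S9 S3-a->S10 S3-b->S11 S3-c->S12 S4-a->S4 S4-b->S5 S4-c->S6 S5-a->S7 S5-b->S8 S5-c->S9 S6-a->S10 S6-b->S11 S6-c->S12 S7-a->S4 S7-b->S5 S7-c->S6 S8-a->S7 S8-b->S8 S8-c->S9 S9-a->S10 S9-b->S11 S9-c->S12 S10-a->S4 S10-b->S5 S10-c->S6 S11-a->S7 S11-b->S8 S11-c->S9 S12-a->S10 S12-b->S11 S12-c->S12

Because acceptance depends on a position counted from the end, the machine has to buffer the most recent 2 symbols. Make each state the string of the last up-to-2 symbols read; on input `x` shift the window left and append `x`. Accept when the buffered window has length 2 and begins with `c`.
A 13-state machine:
          a    b    c  
>  S0     S1   S2   S3 
   S1     S4   S5   S6 
   S2     S7   S8   S9 
   S3    S10  S11  S12 
   S4     S4   S5   S6 
   S5     S7   S8   S9 
   S6    S10  S11  S12 
   S7     S4   S5   S6 
   S8     S7   S8   S9 
   S9    S10  S11  S12 
 * S10    S4   S5   S6 
 * S11    S7   S8   S9 
 * S12   S10  S11  S12 
(> = start, * = accepting)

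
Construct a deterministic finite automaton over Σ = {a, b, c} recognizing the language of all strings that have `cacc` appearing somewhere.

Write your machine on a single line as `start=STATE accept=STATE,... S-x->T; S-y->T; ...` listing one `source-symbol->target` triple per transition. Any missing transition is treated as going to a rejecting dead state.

start=q0; accept=q4; q0-a->q0; q0-b->q0; q0-c->q1; q1-a->q2; q1-b->q0; q1-c->q1; q2-a->q0; q2-b->q0; q2-c->q3; q3-a->q2; q3-b->q0; q3-c->q4; q4-a->q4; q4-b->q4; q4-c->q4

Track how much of `cacc` has been matched so far: state q0 is no progress, q4 is the absorbing accept state reached once `cacc` has occurred. Intermediate states record partial matches; on a mismatch, fall back to the longest reusable overlap.
With 5 states:
        a   b   c  
>  q0   q0  q0  q1 
   q1   q2  q0  q1 
   q2   q0  q0  q3 
   q3   q2  q0  q4 
 * q4   q4  q4  q4 
(> = start, * = accepting)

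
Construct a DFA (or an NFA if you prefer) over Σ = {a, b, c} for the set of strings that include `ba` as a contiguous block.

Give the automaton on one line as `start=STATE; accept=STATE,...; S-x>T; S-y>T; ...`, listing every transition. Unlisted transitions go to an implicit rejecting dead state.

start=S0; accept=S2; S0-a>S0; S0-b>S1; S0-c>S0; S1-a>S2; S1-b>S1; S1-c>S0; S2-a>S2; S2-b>S2; S2-c>S2

States S0..S1 record the length of the longest prefix of `ba` that matches the current input suffix. Reaching S2 means `ba` has been seen, and we stay there forever. Accept from S2.
        a   b   c  
>  S0   S0  S1  S0 
   S1   S2  S1  S0 
 * S2   S2  S2  S2 
(> = start, * = accepting)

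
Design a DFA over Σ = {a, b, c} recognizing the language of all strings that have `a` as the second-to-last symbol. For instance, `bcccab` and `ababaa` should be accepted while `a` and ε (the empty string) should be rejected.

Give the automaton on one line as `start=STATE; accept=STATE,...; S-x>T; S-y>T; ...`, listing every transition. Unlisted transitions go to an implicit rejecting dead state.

A DFA must remember the last 2 symbols (since which symbol is second-to-last isn't known until the input ends). Use one state per possible window of the last ≤2 symbols; accept from those whose window starts with `a`.
13 states suffice.
          a    b    c  
>  S0     S1   S2   S3 
   S1     S4   S5   S6 
   S2     S7   S8   S9 
   S3    S10  S11  S12 
 * S4     S4   S5   S6 
 * S5     S7   S8   S9 
 * S6    S10  S11  S12 
   S7     S4   S5   S6 
   S8     S7   S8   S9 
   S9    S10  S11  S12 
   S10    S4   S5   S6 
   S11    S7   S8   S9 
   S12   S10  S11  S12 
(> = start, * = accepting)

start=S0; accept=S4,S5,S6; S0-a>S1; S0-b>S2; S0-c>S3; S1-a>S4; S1-b>S5; S1-c>S6; S2-a>S7; S2-b>S8; S2-c>S9; S3-a>S10; S3-b>S11; S3-c>S12; S4-a>S4; S4-b>S5; S4-c>S6; S5-a>S7; S5-b>S8; S5-c>S9; S6-a>S10; S6-b>S11; S6-c>S12; S7-a>S4; S7-b>S5; S7-c>S6; S8-a>S7; S8-b>S8; S8-c>S9; S9-a>S10; S9-b>S11; S9-c>S12; S10-a>S4; S10-b>S5; S10-c>S6; S11-a>S7; S11-b>S8; S11-c>S9; S12-a>S10; S12-b>S11; S12-c>S12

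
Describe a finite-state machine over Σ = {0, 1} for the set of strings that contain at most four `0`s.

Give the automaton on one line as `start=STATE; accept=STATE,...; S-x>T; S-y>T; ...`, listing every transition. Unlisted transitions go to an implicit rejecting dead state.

start=q0; accept=q0,q1,q2,q3,q4; q0-0>q1; q0-1>q0; q1-0>q2; q1-1>q1; q2-0>q3; q2-1>q2; q3-0>q4; q3-1>q3; q4-0>q5; q4-1>q4; q5-0>q5; q5-1>q5

Count `0`s, saturating at 5: states q0 through q4 mean 0 through 4 `0`s seen; q5 means more than 4. Each `0` increments (capped at q5); other symbols loop. Accept from {q0, q1, q2, q3, q4}.
A 6-state machine:
        0   1  
>* q0   q1  q0 
 * q1   q2  q1 
 * q2   q3  q2 
 * q3   q4  q3 
 * q4   q5  q4 
   q5   q5  q5 
(> = start, * = accepting)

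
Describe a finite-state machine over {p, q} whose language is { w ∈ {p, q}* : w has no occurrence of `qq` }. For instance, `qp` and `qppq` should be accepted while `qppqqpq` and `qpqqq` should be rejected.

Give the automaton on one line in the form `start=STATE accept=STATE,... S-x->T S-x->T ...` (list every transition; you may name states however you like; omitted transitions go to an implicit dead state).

Track partial matches of the forbidden pattern `qq`. State S2 is a dead state reached once `qq` has occurred; every other state accepts. S0 means no part of `qq` is currently matched.
A 3-state machine:
        p   q  
>* S0   S0  S1 
 * S1   S0  S2 
   S2   S2  S2 
(> = start, * = accepting)

start=S0 accept=S0,S1 S0-p->S0 S0-q->S1 S1-p->S0 S1-q->S2 S2-p->S2 S2-q->S2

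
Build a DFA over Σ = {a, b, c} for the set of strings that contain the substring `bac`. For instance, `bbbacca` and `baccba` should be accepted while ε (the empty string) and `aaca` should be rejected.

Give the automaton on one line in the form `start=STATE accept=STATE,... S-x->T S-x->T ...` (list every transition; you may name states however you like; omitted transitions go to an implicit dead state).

Track how much of `bac` has been matched so far: state q0 is no progress, q3 is the absorbing accept state reached once `bac` has occurred. Intermediate states record partial matches; on a mismatch, fall back to the longest reusable overlap.
4 states suffice.
        a   b   c  
>  q0   q0  q1  q0 
   q1   q2  q1  q0 
   q2   q0  q1  q3 
 * q3   q3  q3  q3 
(> = start, * = accepting)

start=q0 accept=q3 q0-a->q0 q0-b->q1 q0-c->q0 q1-a->q2 q1-b->q1 q1-c->q0 q2-a->q0 q2-b->q1 q2-c->q3 q3-a->q3 q3-b->q3 q3-c->q3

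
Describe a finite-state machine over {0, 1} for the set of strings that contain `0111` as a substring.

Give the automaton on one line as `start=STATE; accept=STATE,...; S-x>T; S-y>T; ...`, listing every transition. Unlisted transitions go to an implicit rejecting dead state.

start=s0; accept=s4; s0-0>s1; s0-1>s0; s1-0>s1; s1-1>s2; s2-0>s1; s2-1>s3; s3-0>s1; s3-1>s4; s4-0>s4; s4-1>s4

Track how much of `0111` has been matched so far: state s0 is no progress, s4 is the absorbing accept state reached once `0111` has occurred. Intermediate states record partial matches; on a mismatch, fall back to the longest reusable overlap.
        0   1  
>  s0   s1  s0 
   s1   s1  s2 
   s2   s1  s3 
   s3   s1  s4 
 * s4   s4  s4 
(> = start, * = accepting)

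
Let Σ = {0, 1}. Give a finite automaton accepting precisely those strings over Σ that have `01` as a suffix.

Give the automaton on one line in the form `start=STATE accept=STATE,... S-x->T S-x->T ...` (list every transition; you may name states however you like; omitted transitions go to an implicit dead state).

start=q0 accept=q2 q0-0->q1 q0-1->q0 q1-0->q1 q1-1->q2 q2-0->q1 q2-1->q0

Remember how much of `01` the current input suffix matches. State q0 means no match yet; q1 means the last symbol is `0`; q2 means the last 2 symbols are `01`. Only q2 accepts. On a mismatch, fall back to the longest proper suffix that is still a prefix of `01`.
With 3 states:
        0   1  
>  q0   q1  q0 
   q1   q1  q2 
 * q2   q1  q0 
(> = start, * = accepting)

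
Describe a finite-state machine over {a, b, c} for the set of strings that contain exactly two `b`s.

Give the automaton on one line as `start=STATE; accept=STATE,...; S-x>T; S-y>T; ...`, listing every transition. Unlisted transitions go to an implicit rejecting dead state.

Count `b`s, saturating at 3: states s0 through s2 mean 0 through 2 `b`s seen; s3 means more than 2. Each `b` increments (capped at s3); other symbols loop. Accept from {s2}.
A 4-state machine:
        a   b   c  
>  s0   s0  s1  s0 
   s1   s1  s2  s1 
 * s2   s2  s3  s2 
   s3   s3  s3  s3 
(> = start, * = accepting)

start=s0; accept=s2; s0-a>s0; s0-b>s1; s0-c>s0; s1-a>s1; s1-b>s2; s1-c>s1; s2-a>s2; s2-b>s3; s2-c>s2; s3-a>s3; s3-b>s3; s3-c>s3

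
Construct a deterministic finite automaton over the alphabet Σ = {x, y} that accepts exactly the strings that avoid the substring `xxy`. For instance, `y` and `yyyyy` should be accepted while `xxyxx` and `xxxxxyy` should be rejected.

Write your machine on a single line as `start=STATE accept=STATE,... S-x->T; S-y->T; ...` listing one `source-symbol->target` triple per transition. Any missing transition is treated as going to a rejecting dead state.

This is the complement of 'contains `xxy`'. Use the same substring-matching states — A through D holding how much of `xxy` has just been matched — but flip the accepting set: everything except the trap D accepts.
4 states suffice.
       x  y 
>* A   B  A 
 * B   C  A 
 * C   C  D 
   D   D  D 
(> = start, * = accepting)

start=A; accept=A,B,C; A-x->B; A-y->A; B-x->C; B-y->A; C-x->C; C-y->D; D-x->D; D-y->D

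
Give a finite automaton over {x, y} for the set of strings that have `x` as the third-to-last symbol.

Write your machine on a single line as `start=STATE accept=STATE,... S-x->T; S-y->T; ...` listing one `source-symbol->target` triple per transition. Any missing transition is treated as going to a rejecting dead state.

start=S0; accept=S7,S8,S9,S10; S0-x->S1; S0-y->S2; S1-x->S3; S1-y->S4; S2-x->S5; S2-y->S6; S3-x->S7; S3-y->S8; S4-x->S9; S4-y->S10; S5-x->S11; S5-y->S12; S6-x->S13; S6-y->S14; S7-x->S7; S7-y->S8; S8-x->S9; S8-y->S10; S9-x->S11; S9-y->S12; S10-x->S13; S10-y->S14; S11-x->S7; S11-y->S8; S12-x->S9; S12-y->S10; S13-x->S11; S13-y->S12; S14-x->S13; S14-y->S14

A DFA must remember the last 3 symbols (since which symbol is third-to-last isn't known until the input ends). Use one state per possible window of the last ≤3 symbols; accept from those whose window starts with `x`.
15 states suffice.
          x    y  
>  S0     S1   S2 
   S1     S3   S4 
   S2     S5   S6 
   S3     S7   S8 
   S4     S9  S10 
   S5    S11  S12 
   S6    S13  S14 
 * S7     S7   S8 
 * S8     S9  S10 
 * S9    S11  S12 
 * S10   S13  S14 
   S11    S7   S8 
   S12    S9  S10 
   S13   S11  S12 
   S14   S13  S14 
(> = start, * = accepting)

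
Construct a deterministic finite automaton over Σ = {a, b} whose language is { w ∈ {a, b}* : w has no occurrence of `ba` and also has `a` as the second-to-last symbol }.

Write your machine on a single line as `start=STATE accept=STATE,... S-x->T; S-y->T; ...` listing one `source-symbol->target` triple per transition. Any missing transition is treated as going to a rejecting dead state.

start=q0; accept=q3,q4; q0-a->q1; q0-b->q2; q1-a->q3; q1-b->q4; q2-a->q5; q2-b->q6; q3-a->q3; q3-b->q4; q4-a->q5; q4-b->q6; q5-a->q7; q5-b->q8; q6-a->q5; q6-b->q6; q7-a->q7; q7-b->q8; q8-a->q5; q8-b->q9; q9-a->q5; q9-b->q9

Handle the two conditions separately and then intersect. The first has 3 states tracking partial matches of the forbidden pattern `ba`; the second has 7 states tracking the last 2 symbols read. A product state is a pair (one from each), accepting exactly when both do.
        a   b  
>  q0   q1  q2 
   q1   q3  q4 
   q2   q5  q6 
 * q3   q3  q4 
 * q4   q5  q6 
   q5   q7  q8 
   q6   q5  q6 
   q7   q7  q8 
   q8   q5  q9 
   q9   q5  q9 
(> = start, * = accepting)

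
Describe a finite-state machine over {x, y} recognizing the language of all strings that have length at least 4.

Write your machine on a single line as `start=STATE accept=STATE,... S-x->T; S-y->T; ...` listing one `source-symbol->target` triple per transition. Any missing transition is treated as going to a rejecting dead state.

Count input length up to 5: every symbol moves from q0 toward q5, which means 'more than 4' and absorbs. Accept from {q4, q5}.
6 states suffice.
        x   y  
>  q0   q1  q1 
   q1   q2  q2 
   q2   q3  q3 
   q3   q4  q4 
 * q4   q5  q5 
 * q5   q5  q5 
(> = start, * = accepting)

start=q0; accept=q4,q5; q0-x->q1; q0-y->q1; q1-x->q2; q1-y->q2; q2-x->q3; q2-y->q3; q3-x->q4; q3-y->q4; q4-x->q5; q4-y->q5; q5-x->q5; q5-y->q5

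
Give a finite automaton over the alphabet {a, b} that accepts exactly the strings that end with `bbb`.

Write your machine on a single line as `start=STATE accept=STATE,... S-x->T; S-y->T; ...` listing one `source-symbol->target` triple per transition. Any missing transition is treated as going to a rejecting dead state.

start=s0; accept=s3; s0-a->s0; s0-b->s1; s1-a->s0; s1-b->s2; s2-a->s0; s2-b->s3; s3-a->s0; s3-b->s3

Let each state record the length of the longest suffix of the input read so far that is also a prefix of `bbb`. s1 means the last symbol is `b`; s2 means the last 2 symbols are `bb`; s3 means the last 3 symbols are `bbb`. Accept only at s3, where the string currently ends in `bbb`.
With 4 states:
        a   b  
>  s0   s0  s1 
   s1   s0  s2 
   s2   s0  s3 
 * s3   s0  s3 
(> = start, * = accepting)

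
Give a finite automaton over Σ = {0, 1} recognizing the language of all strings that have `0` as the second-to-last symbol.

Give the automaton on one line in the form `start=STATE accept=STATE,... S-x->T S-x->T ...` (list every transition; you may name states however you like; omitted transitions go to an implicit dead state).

A DFA must remember the last 2 symbols (since which symbol is second-to-last isn't known until the input ends). Use one state per possible window of the last ≤2 symbols; accept from those whose window starts with `0`.
A 7-state machine:
        0   1  
>  S0   S1  S2 
   S1   S3  S4 
   S2   S5  S6 
 * S3   S3  S4 
 * S4   S5  S6 
   S5   S3  S4 
   S6   S5  S6 
(> = start, * = accepting)

start=S0 accept=S3,S4 S0-0->S1 S0-1->S2 S1-0->S3 S1-1->S4 S2-0->S5 S2-1->S6 S3-0->S3 S3-1->S4 S4-0->S5 S4-1->S6 S5-0->S3 S5-1->S4 S6-0->S5 S6-1->S6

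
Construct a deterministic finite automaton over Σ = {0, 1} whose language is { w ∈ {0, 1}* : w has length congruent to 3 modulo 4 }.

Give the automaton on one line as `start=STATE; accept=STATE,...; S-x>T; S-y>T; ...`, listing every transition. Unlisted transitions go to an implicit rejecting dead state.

start=A; accept=D; A-0>B; A-1>B; B-0>C; B-1>C; C-0>D; C-1>D; D-0>A; D-1>A

Only the length mod 4 matters, so use a 4-cycle: from any state, every input symbol moves to the next state, wrapping D back to A. Mark D accepting.
With 4 states:
       0  1 
>  A   B  B 
   B   C  C 
   C   D  D 
 * D   A  A 
(> = start, * = accepting)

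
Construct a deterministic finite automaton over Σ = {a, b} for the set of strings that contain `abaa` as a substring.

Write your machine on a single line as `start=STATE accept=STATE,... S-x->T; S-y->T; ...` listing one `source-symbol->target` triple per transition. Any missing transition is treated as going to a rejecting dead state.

Track how much of `abaa` has been matched so far: state S0 is no progress, S4 is the absorbing accept state reached once `abaa` has occurred. Intermediate states record partial matches; on a mismatch, fall back to the longest reusable overlap.
        a   b  
>  S0   S1  S0 
   S1   S1  S2 
   S2   S3  S0 
   S3   S4  S2 
 * S4   S4  S4 
(> = start, * = accepting)

start=S0; accept=S4; S0-a->S1; S0-b->S0; S1-a->S1; S1-b->S2; S2-a->S3; S2-b->S0; S3-a->S4; S3-b->S2; S4-a->S4; S4-b->S4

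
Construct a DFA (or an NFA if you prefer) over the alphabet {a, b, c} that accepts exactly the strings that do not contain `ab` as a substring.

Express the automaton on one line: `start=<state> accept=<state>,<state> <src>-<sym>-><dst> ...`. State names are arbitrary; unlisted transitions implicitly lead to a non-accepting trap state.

Track partial matches of the forbidden pattern `ab`. State q2 is a dead state reached once `ab` has occurred; every other state accepts. q0 means no part of `ab` is currently matched.
A 3-state machine:
        a   b   c  
>* q0   q1  q0  q0 
 * q1   q1  q2  q0 
   q2   q2  q2  q2 
(> = start, * = accepting)

start=q0 accept=q0,q1 q0-a->q1 q0-b->q0 q0-c->q0 q1-a->q1 q1-b->q2 q1-c->q0 q2-a->q2 q2-b->q2 q2-c->q2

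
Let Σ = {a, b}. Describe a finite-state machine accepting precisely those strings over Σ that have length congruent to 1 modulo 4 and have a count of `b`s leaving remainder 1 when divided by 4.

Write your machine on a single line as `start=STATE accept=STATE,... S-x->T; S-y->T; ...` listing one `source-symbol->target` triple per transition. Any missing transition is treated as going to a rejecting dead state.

Run two small machines in parallel and take their product. The first has 4 states tracking the input length modulo 4; the second has 4 states tracking the count of `b`s modulo 4. A product state is a pair (one from each), accepting exactly when both do.
With 16 states:
          a    b  
>  q0     q1   q2 
   q1     q3   q4 
 * q2     q4   q5 
   q3     q6   q7 
   q4     q7   q8 
   q5     q8   q9 
   q6     q0  q10 
   q7    q10  q11 
   q8    q11  q12 
   q9    q12   q0 
   q10    q2  q13 
   q11   q13  q14 
   q12   q14   q1 
   q13    q5  q15 
   q14   q15   q3 
   q15    q9   q6 
(> = start, * = accepting)

start=q0; accept=q2; q0-a->q1; q0-b->q2; q1-a->q3; q1-b->q4; q2-a->q4; q2-b->q5; q3-a->q6; q3-b->q7; q4-a->q7; q4-b->q8; q5-a->q8; q5-b->q9; q6-a->q0; q6-b->q10; q7-a->q10; q7-b->q11; q8-a->q11; q8-b->q12; q9-a->q12; q9-b->q0; q10-a->q2; q10-b->q13; q11-a->q13; q11-b->q14; q12-a->q14; q12-b->q1; q13-a->q5; q13-b->q15; q14-a->q15; q14-b->q3; q15-a->q9; q15-b->q6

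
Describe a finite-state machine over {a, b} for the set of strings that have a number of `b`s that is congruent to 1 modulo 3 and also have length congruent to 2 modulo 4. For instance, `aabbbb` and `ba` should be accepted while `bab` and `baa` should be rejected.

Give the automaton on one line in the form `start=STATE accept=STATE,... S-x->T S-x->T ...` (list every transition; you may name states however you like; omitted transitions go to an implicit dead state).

Run two small machines in parallel and take their product. One (3 states) tracks the count of `b`s modulo 3; the other (4 states) tracks the input length modulo 4. Each combined state is a pair, one component from each; accept when both components accept.
A 12-state machine:
          a    b  
>  q0     q1   q2 
   q1     q3   q4 
   q2     q4   q5 
   q3     q6   q7 
 * q4     q7   q8 
   q5     q8   q6 
   q6     q0   q9 
   q7     q9  q10 
   q8    q10   q0 
   q9     q2  q11 
   q10   q11   q1 
   q11    q5   q3 
(> = start, * = accepting)

start=q0 accept=q4 q0-a->q1 q0-b->q2 q1-a->q3 q1-b->q4 q2-a->q4 q2-b->q5 q3-a->q6 q3-b->q7 q4-a->q7 q4-b->q8 q5-a->q8 q5-b->q6 q6-a->q0 q6-b->q9 q7-a->q9 q7-b->q10 q8-a->q10 q8-b->q0 q9-a->q2 q9-b->q11 q10-a->q11 q10-b->q1 q11-a->q5 q11-b->q3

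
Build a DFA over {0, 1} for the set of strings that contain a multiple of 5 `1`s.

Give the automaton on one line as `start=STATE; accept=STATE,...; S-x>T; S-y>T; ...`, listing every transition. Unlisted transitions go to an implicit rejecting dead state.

Keep the running count of `1`s modulo 5: each `1` advances along the cycle S0 → S1 → S2 → S3 → S4 → S0 while other symbols loop. Accept at S0.
5 states suffice.
        0   1  
>* S0   S0  S1 
   S1   S1  S2 
   S2   S2  S3 
   S3   S3  S4 
   S4   S4  S0 
(> = start, * = accepting)

start=S0; accept=S0; S0-0>S0; S0-1>S1; S1-0>S1; S1-1>S2; S2-0>S2; S2-1>S3; S3-0>S3; S3-1>S4; S4-0>S4; S4-1>S0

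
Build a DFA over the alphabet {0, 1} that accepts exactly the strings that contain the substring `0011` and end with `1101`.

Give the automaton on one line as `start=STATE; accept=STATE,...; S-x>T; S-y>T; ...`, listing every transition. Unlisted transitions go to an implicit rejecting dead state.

start=q0; accept=q7; q0-0>q1; q0-1>q0; q1-0>q2; q1-1>q0; q2-0>q2; q2-1>q3; q3-0>q1; q3-1>q4; q4-0>q5; q4-1>q4; q5-0>q6; q5-1>q7; q6-0>q6; q6-1>q8; q7-0>q6; q7-1>q4; q8-0>q6; q8-1>q4

Handle the two conditions separately and then intersect. One (5 states) tracks whether and how much of `0011` has been seen; the other (5 states) tracks how much of the suffix `1101` has currently been matched. Each combined state is a pair, one component from each; accept when both components accept. Equivalent product states are then merged.
A 9-state machine:
        0   1  
>  q0   q1  q0 
   q1   q2  q0 
   q2   q2  q3 
   q3   q1  q4 
   q4   q5  q4 
   q5   q6  q7 
   q6   q6  q8 
 * q7   q6  q4 
   q8   q6  q4 
(> = start, * = accepting)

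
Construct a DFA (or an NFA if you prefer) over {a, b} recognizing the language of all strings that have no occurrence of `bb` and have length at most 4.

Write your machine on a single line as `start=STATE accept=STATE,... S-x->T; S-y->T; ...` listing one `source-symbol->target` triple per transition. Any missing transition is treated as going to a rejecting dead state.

start=S0; accept=S0,S1,S2,S3,S4,S6,S7,S8; S0-a->S1; S0-b->S2; S1-a->S3; S1-b->S4; S2-a->S3; S2-b->S5; S3-a->S6; S3-b->S7; S4-a->S6; S4-b->S5; S5-a->S5; S5-b->S5; S6-a->S8; S6-b->S8; S7-a->S8; S7-b->S5; S8-a->S5; S8-b->S5

Handle the two conditions separately and then intersect. The first has 3 states tracking partial matches of the forbidden pattern `bb`; the second has 6 states tracking the input length, saturating at 5. A product state is a pair (one from each), accepting exactly when both do. After merging equivalent states the machine shrinks.
With 9 states:
        a   b  
>* S0   S1  S2 
 * S1   S3  S4 
 * S2   S3  S5 
 * S3   S6  S7 
 * S4   S6  S5 
   S5   S5  S5 
 * S6   S8  S8 
 * S7   S8  S5 
 * S8   S5  S5 
(> = start, * = accepting)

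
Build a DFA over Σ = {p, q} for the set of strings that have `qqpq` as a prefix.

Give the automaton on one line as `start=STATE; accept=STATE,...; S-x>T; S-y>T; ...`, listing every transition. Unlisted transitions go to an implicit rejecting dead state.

Check the first 4 symbols one by one: s0 through s3 record how many have matched `qqpq` so far; any wrong symbol goes to the dead state s5. After all 4 match we enter the accepting sink s4.
A 6-state machine:
        p   q  
>  s0   s5  s1 
   s1   s5  s2 
   s2   s3  s5 
   s3   s5  s4 
 * s4   s4  s4 
   s5   s5  s5 
(> = start, * = accepting)

start=s0; accept=s4; s0-p>s5; s0-q>s1; s1-p>s5; s1-q>s2; s2-p>s3; s2-q>s5; s3-p>s5; s3-q>s4; s4-p>s4; s4-q>s4; s5-p>s5; s5-q>s5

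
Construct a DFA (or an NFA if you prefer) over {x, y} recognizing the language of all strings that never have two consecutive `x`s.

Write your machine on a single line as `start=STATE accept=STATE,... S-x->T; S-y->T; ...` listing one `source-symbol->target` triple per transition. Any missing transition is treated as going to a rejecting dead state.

Track partial matches of the forbidden pattern `xx`. State S2 is a dead state reached once `xx` has occurred; every other state accepts. S0 means no part of `xx` is currently matched.
3 states suffice.
        x   y  
>* S0   S1  S0 
 * S1   S2  S0 
   S2   S2  S2 
(> = start, * = accepting)

start=S0; accept=S0,S1; S0-x->S1; S0-y->S0; S1-x->S2; S1-y->S0; S2-x->S2; S2-y->S2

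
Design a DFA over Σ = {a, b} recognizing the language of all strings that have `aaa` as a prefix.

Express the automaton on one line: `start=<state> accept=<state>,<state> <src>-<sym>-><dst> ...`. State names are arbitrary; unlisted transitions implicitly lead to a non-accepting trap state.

Walk along `aaa` while the input agrees: from S0 take `a` to S1, and so on. Any deviation drops to the rejecting sink S4. Once S3 is reached the prefix is confirmed and every continuation is accepted.
With 5 states:
        a   b  
>  S0   S1  S4 
   S1   S2  S4 
   S2   S3  S4 
 * S3   S3  S3 
   S4   S4  S4 
(> = start, * = accepting)

start=S0 accept=S3 S0-a->S1 S0-b->S4 S1-a->S2 S1-b->S4 S2-a->S3 S2-b->S4 S3-a->S3 S3-b->S3 S4-a->S4 S4-b->S4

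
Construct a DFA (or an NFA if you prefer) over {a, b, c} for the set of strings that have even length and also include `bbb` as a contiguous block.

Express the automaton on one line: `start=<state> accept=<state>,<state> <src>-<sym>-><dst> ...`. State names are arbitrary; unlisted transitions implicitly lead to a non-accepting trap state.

start=s0 accept=s7 s0-a->s1 s0-b->s2 s0-c->s1 s1-a->s0 s1-b->s3 s1-c->s0 s2-a->s0 s2-b->s4 s2-c->s0 s3-a->s1 s3-b->s5 s3-c->s1 s4-a->s1 s4-b->s6 s4-c->s1 s5-a->s0 s5-b->s7 s5-c->s0 s6-a->s7 s6-b->s7 s6-c->s7 s7-a->s6 s7-b->s6 s7-c->s6

Handle the two conditions separately and then intersect. One (2 states) tracks the input length modulo 2; the other (4 states) tracks whether and how much of `bbb` has been seen. Each combined state is a pair, one component from each; accept when both components accept.
An 8-state machine:
        a   b   c  
>  s0   s1  s2  s1 
   s1   s0  s3  s0 
   s2   s0  s4  s0 
   s3   s1  s5  s1 
   s4   s1  s6  s1 
   s5   s0  s7  s0 
   s6   s7  s7  s7 
 * s7   s6  s6  s6 
(> = start, * = accepting)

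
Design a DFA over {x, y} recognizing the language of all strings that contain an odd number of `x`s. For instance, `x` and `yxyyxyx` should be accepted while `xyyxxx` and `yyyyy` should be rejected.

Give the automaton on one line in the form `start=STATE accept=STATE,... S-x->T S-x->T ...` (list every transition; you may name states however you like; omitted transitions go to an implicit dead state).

start=q0 accept=q1 q0-x->q1 q0-y->q0 q1-x->q0 q1-y->q1

The only thing that matters is how many `x`s have appeared, reduced mod 2. Use one state per residue: q0 for 0, …, q1 for 1. Reading `x` moves to the next residue; anything else stays put. q1 is accepting.
        x   y  
>  q0   q1  q0 
 * q1   q0  q1 
(> = start, * = accepting)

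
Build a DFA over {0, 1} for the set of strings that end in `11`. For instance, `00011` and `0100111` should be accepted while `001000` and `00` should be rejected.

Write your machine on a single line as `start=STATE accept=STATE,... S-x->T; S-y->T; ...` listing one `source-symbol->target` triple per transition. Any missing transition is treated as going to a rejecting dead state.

Remember how much of `11` the current input suffix matches. State q0 means no match yet; q1 means the last symbol is `1`; q2 means the last 2 symbols are `11`. Only q2 accepts. On a mismatch, fall back to the longest proper suffix that is still a prefix of `11`.
        0   1  
>  q0   q0  q1 
   q1   q0  q2 
 * q2   q0  q2 
(> = start, * = accepting)

start=q0; accept=q2; q0-0->q0; q0-1->q1; q1-0->q0; q1-1->q2; q2-0->q0; q2-1->q2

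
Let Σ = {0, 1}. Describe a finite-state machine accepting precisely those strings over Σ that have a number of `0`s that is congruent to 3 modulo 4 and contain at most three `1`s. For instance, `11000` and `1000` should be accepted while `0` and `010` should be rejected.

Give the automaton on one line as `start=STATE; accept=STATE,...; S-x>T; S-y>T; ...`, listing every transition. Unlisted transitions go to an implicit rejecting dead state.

start=A; accept=G,K,O,Q; A-0>B; A-1>C; B-0>D; B-1>E; C-0>E; C-1>F; D-0>G; D-1>H; E-0>H; E-1>I; F-0>I; F-1>J; G-0>A; G-1>K; H-0>K; H-1>L; I-0>L; I-1>M; J-0>M; J-1>N; K-0>C; K-1>O; L-0>O; L-1>P; M-0>P; M-1>N; N-0>N; N-1>N; O-0>F; O-1>Q; P-0>Q; P-1>N; Q-0>J; Q-1>N

Handle the two conditions separately and then intersect. The first has 4 states tracking the count of `0`s modulo 4; the second has 5 states tracking the count of `1`s, saturating at 4. A product state is a pair (one from each), accepting exactly when both do. Equivalent product states are then merged.
17 states suffice.
       0  1 
>  A   B  C 
   B   D  E 
   C   E  F 
   D   G  H 
   E   H  I 
   F   I  J 
 * G   A  K 
   H   K  L 
   I   L  M 
   J   M  N 
 * K   C  O 
   L   O  P 
   M   P  N 
   N   N  N 
 * O   F  Q 
   P   Q  N 
 * Q   J  N 
(> = start, * = accepting)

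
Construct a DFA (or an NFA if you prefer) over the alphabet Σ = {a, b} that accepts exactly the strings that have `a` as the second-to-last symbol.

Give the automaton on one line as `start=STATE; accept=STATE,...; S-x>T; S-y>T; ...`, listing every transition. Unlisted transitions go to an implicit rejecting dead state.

Because acceptance depends on a position counted from the end, the machine has to buffer the most recent 2 symbols. Make each state the string of the last up-to-2 symbols read; on input `x` shift the window left and append `x`. Accept when the buffered window has length 2 and begins with `a`.
A 7-state machine:
        a   b  
>  q0   q1  q2 
   q1   q3  q4 
   q2   q5  q6 
 * q3   q3  q4 
 * q4   q5  q6 
   q5   q3  q4 
   q6   q5  q6 
(> = start, * = accepting)

start=q0; accept=q3,q4; q0-a>q1; q0-b>q2; q1-a>q3; q1-b>q4; q2-a>q5; q2-b>q6; q3-a>q3; q3-b>q4; q4-a>q5; q4-b>q6; q5-a>q3; q5-b>q4; q6-a>q5; q6-b>q6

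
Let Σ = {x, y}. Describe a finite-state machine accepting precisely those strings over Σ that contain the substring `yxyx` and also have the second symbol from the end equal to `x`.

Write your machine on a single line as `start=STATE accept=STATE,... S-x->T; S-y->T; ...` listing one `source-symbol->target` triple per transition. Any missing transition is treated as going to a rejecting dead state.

Run two small machines in parallel and take their product. One (5 states) tracks whether and how much of `yxyx` has been seen; the other (7 states) tracks the last 2 symbols read. Each combined state is a pair, one component from each; accept when both components accept.
With 12 states:
       x  y 
>  A   B  C 
   B   D  E 
   C   F  G 
   D   D  E 
   E   F  G 
   F   D  H 
   G   F  G 
   H   I  G 
   I   J  K 
 * J   J  K 
 * K   I  L 
   L   I  L 
(> = start, * = accepting)

start=A; accept=J,K; A-x->B; A-y->C; B-x->D; B-y->E; C-x->F; C-y->G; D-x->D; D-y->E; E-x->F; E-y->G; F-x->D; F-y->H; G-x->F; G-y->G; H-x->I; H-y->G; I-x->J; I-y->K; J-x->J; J-y->K; K-x->I; K-y->L; L-x->I; L-y->L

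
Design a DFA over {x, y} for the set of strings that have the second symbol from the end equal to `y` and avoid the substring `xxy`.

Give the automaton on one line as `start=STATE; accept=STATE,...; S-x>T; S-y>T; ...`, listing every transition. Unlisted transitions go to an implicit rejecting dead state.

start=s0; accept=s4,s5; s0-x>s1; s0-y>s2; s1-x>s3; s1-y>s2; s2-x>s4; s2-y>s5; s3-x>s3; s3-y>s3; s4-x>s3; s4-y>s2; s5-x>s4; s5-y>s5

Handle the two conditions separately and then intersect. The first has 7 states tracking the last 2 symbols read; the second has 4 states tracking partial matches of the forbidden pattern `xxy`. A product state is a pair (one from each), accepting exactly when both do. After merging equivalent states the machine shrinks.
A 6-state machine:
        x   y  
>  s0   s1  s2 
   s1   s3  s2 
   s2   s4  s5 
   s3   s3  s3 
 * s4   s3  s2 
 * s5   s4  s5 
(> = start, * = accepting)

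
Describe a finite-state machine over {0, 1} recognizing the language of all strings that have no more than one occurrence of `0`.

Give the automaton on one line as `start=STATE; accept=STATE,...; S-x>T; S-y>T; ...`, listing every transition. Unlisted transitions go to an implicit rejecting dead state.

start=q0; accept=q0,q1; q0-0>q1; q0-1>q0; q1-0>q2; q1-1>q1; q2-0>q2; q2-1>q2

Only the number of `0`s matters, and only up to 2. Make a chain q0 → q1 → q2 advanced by each `0` (with q2 absorbing); every other symbol self-loops. The accepting set is {q0, q1}.
A 3-state machine:
        0   1  
>* q0   q1  q0 
 * q1   q2  q1 
   q2   q2  q2 
(> = start, * = accepting)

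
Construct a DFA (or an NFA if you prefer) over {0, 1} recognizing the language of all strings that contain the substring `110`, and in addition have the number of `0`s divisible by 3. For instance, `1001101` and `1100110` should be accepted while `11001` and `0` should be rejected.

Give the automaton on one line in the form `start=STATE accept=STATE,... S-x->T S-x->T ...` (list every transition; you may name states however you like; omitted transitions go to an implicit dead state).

start=A accept=J A-0->B A-1->C B-0->D B-1->E C-0->B C-1->F D-0->A D-1->G E-0->D E-1->H F-0->H F-1->F G-0->A G-1->I H-0->I H-1->H I-0->J I-1->I J-0->H J-1->J

Handle the two conditions separately and then intersect. The first has 4 states tracking whether and how much of `110` has been seen; the second has 3 states tracking the count of `0`s modulo 3. A product state is a pair (one from each), accepting exactly when both do. Equivalent product states are then merged.
A 10-state machine:
       0  1 
>  A   B  C 
   B   D  E 
   C   B  F 
   D   A  G 
   E   D  H 
   F   H  F 
   G   A  I 
   H   I  H 
   I   J  I 
 * J   H  J 
(> = start, * = accepting)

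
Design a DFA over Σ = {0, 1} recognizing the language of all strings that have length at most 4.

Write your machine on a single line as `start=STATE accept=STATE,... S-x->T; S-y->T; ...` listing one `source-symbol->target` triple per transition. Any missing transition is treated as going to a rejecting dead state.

We only need to distinguish lengths 0, 1, …, 4, and '>4'. Chain s0 → s1 → s2 → s3 → s4 → s5 on every symbol, with s5 looping. Accepting states: {s0, s1, s2, s3, s4}.
        0   1  
>* s0   s1  s1 
 * s1   s2  s2 
 * s2   s3  s3 
 * s3   s4  s4 
 * s4   s5  s5 
   s5   s5  s5 
(> = start, * = accepting)

start=s0; accept=s0,s1,s2,s3,s4; s0-0->s1; s0-1->s1; s1-0->s2; s1-1->s2; s2-0->s3; s2-1->s3; s3-0->s4; s3-1->s4; s4-0->s5; s4-1->s5; s5-0->s5; s5-1->s5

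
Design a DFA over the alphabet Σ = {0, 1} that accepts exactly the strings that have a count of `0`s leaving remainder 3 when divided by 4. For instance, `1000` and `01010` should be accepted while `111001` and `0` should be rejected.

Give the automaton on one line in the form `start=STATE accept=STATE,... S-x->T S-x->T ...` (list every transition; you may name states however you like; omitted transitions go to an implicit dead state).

The only thing that matters is how many `0`s have appeared, reduced mod 4. Use one state per residue: q0 for 0, …, q3 for 3. Reading `0` moves to the next residue; anything else stays put. q3 is accepting.
A 4-state machine:
        0   1  
>  q0   q1  q0 
   q1   q2  q1 
   q2   q3  q2 
 * q3   q0  q3 
(> = start, * = accepting)

start=q0 accept=q3 q0-0->q1 q0-1->q0 q1-0->q2 q1-1->q1 q2-0->q3 q2-1->q2 q3-0->q0 q3-1->q3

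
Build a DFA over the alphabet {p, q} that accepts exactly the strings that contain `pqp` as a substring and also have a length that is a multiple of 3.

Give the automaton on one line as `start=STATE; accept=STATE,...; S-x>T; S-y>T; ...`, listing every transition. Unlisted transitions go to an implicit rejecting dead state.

start=s0; accept=s8; s0-p>s1; s0-q>s2; s1-p>s3; s1-q>s4; s2-p>s3; s2-q>s5; s3-p>s6; s3-q>s7; s4-p>s8; s4-q>s0; s5-p>s6; s5-q>s0; s6-p>s1; s6-q>s9; s7-p>s10; s7-q>s2; s8-p>s10; s8-q>s10; s9-p>s11; s9-q>s5; s10-p>s11; s10-q>s11; s11-p>s8; s11-q>s8

Build one automaton per condition and run them in lockstep. The first has 4 states tracking whether and how much of `pqp` has been seen; the second has 3 states tracking the input length modulo 3. A product state is a pair (one from each), accepting exactly when both do.
12 states suffice.
          p    q  
>  s0     s1   s2 
   s1     s3   s4 
   s2     s3   s5 
   s3     s6   s7 
   s4     s8   s0 
   s5     s6   s0 
   s6     s1   s9 
   s7    s10   s2 
 * s8    s10  s10 
   s9    s11   s5 
   s10   s11  s11 
   s11    s8   s8 
(> = start, * = accepting)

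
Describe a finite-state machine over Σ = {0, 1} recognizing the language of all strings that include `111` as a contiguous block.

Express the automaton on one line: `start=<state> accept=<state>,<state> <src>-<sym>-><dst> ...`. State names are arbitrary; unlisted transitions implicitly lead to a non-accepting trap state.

start=q0 accept=q3 q0-0->q0 q0-1->q1 q1-0->q0 q1-1->q2 q2-0->q0 q2-1->q3 q3-0->q3 q3-1->q3

States q0..q2 record the length of the longest prefix of `111` that matches the current input suffix. Reaching q3 means `111` has been seen, and we stay there forever. Accept from q3.
4 states suffice.
        0   1  
>  q0   q0  q1 
   q1   q0  q2 
   q2   q0  q3 
 * q3   q3  q3 
(> = start, * = accepting)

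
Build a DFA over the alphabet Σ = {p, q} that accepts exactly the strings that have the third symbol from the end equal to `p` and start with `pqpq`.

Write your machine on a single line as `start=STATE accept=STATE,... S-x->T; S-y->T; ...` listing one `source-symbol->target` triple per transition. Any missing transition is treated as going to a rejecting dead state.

start=A; accept=G,H,L,M; A-p->B; A-q->C; B-p->C; B-q->D; C-p->C; C-q->C; D-p->E; D-q->C; E-p->C; E-q->F; F-p->G; F-q->H; G-p->I; G-q->F; H-p->J; H-q->K; I-p->L; I-q->M; J-p->I; J-q->F; K-p->J; K-q->K; L-p->L; L-q->M; M-p->G; M-q->H

Run two small machines in parallel and take their product. One (15 states) tracks the last 3 symbols read; the other (6 states) tracks whether the input so far still matches the prefix `pqpq`. Each combined state is a pair, one component from each; accept when both components accept. Minimizing collapses redundant product states.
With 13 states:
       p  q 
>  A   B  C 
   B   C  D 
   C   C  C 
   D   E  C 
   E   C  F 
   F   G  H 
 * G   I  F 
 * H   J  K 
   I   L  M 
   J   I  F 
   K   J  K 
 * L   L  M 
 * M   G  H 
(> = start, * = accepting)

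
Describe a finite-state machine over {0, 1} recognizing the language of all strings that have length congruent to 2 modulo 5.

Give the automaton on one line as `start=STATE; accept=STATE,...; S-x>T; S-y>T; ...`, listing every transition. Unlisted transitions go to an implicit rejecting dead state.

Only the length mod 5 matters, so use a 5-cycle: from any state, every input symbol moves to the next state, wrapping S4 back to S0. Mark S2 accepting.
With 5 states:
        0   1  
>  S0   S1  S1 
   S1   S2  S2 
 * S2   S3  S3 
   S3   S4  S4 
   S4   S0  S0 
(> = start, * = accepting)

start=S0; accept=S2; S0-0>S1; S0-1>S1; S1-0>S2; S1-1>S2; S2-0>S3; S2-1>S3; S3-0>S4; S3-1>S4; S4-0>S0; S4-1>S0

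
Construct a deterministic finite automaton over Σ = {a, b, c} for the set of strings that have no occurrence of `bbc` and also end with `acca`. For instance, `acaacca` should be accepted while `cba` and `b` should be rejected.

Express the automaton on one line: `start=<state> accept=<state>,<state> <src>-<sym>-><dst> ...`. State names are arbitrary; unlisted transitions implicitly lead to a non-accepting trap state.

start=S0 accept=S7 S0-a->S1 S0-b->S2 S0-c->S0 S1-a->S1 S1-b->S2 S1-c->S3 S2-a->S1 S2-b->S4 S2-c->S0 S3-a->S1 S3-b->S2 S3-c->S5 S4-a->S1 S4-b->S4 S4-c->S6 S5-a->S7 S5-b->S2 S5-c->S0 S6-a->S6 S6-b->S6 S6-c->S6 S7-a->S1 S7-b->S2 S7-c->S3

Run two small machines in parallel and take their product. The first has 4 states tracking partial matches of the forbidden pattern `bbc`; the second has 5 states tracking how much of the suffix `acca` has currently been matched. A product state is a pair (one from each), accepting exactly when both do. Equivalent product states are then merged.
8 states suffice.
        a   b   c  
>  S0   S1  S2  S0 
   S1   S1  S2  S3 
   S2   S1  S4  S0 
   S3   S1  S2  S5 
   S4   S1  S4  S6 
   S5   S7  S2  S0 
   S6   S6  S6  S6 
 * S7   S1  S2  S3 
(> = start, * = accepting)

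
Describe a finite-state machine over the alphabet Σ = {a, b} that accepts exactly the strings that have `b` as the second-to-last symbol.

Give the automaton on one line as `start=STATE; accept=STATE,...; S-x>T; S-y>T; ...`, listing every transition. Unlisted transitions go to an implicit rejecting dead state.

start=S0; accept=S5,S6; S0-a>S1; S0-b>S2; S1-a>S3; S1-b>S4; S2-a>S5; S2-b>S6; S3-a>S3; S3-b>S4; S4-a>S5; S4-b>S6; S5-a>S3; S5-b>S4; S6-a>S5; S6-b>S6

A DFA must remember the last 2 symbols (since which symbol is second-to-last isn't known until the input ends). Use one state per possible window of the last ≤2 symbols; accept from those whose window starts with `b`.
        a   b  
>  S0   S1  S2 
   S1   S3  S4 
   S2   S5  S6 
   S3   S3  S4 
   S4   S5  S6 
 * S5   S3  S4 
 * S6   S5  S6 
(> = start, * = accepting)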